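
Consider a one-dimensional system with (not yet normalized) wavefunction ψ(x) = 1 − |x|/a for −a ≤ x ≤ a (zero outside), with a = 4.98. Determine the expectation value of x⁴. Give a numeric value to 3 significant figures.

17.6

⟨x⁴⟩ = ∫ x⁴·|ψ|² dx / ∫|ψ|² dx (integrals over the domain).
ψ is even, so ∫ over [−a, a] = 2∫₀ᵃ with ψ = 1 − x/a there: ∫₀ᵃ (1 − x/a)² dx = a/3, ∫₀ᵃ x²(1 − x/a)² dx = a³/30, ∫₀ᵃ x⁴(1 − x/a)² dx = a⁵/105.
State is unnormalized: ∫|ψ|² dx = 3.3200, and ∫ψ*·x⁴·ψ dx = 58.343, so ⟨x⁴⟩ = 58.343 / 3.3200.
⟨x⁴⟩ = 17.573.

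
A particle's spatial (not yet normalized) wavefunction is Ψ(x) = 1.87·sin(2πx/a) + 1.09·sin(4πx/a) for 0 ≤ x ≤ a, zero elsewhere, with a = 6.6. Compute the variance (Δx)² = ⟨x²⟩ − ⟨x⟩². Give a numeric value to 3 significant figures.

Compute ⟨x⟩ and ⟨x²⟩ separately, then (Δx)² = ⟨x²⟩ − ⟨x⟩².
On 0 ≤ x ≤ a (j ≠ l): ∫sin²(jπx/a) dx = a/2, ∫sin(jπx/a)·sin(lπx/a) dx = 0; diagonal moments ∫x·sin²(jπx/a) dx = a²/4, ∫x²·sin²(jπx/a) dx = a³·(1/6 − 1/(4j²π²)); cross terms ∫x·sin(jπx/a)·sin(lπx/a) dx = 0 for j + l even and −4jla²/(π²(j² − l²)²) for j + l odd, ∫x²·sin(jπx/a)·sin(lπx/a) dx = (−1)^(j+l)·4jla³/(π²(j² − l²)²); higher powers the same way via product-to-sum and parts.
Normalization: ∫|Ψ|² dx = 15.461.
⟨x⟩ = 3.3000 and ⟨x²⟩ = 15.780.
(Δx)² = 15.780 − (3.3000)² = 4.8901.

4.89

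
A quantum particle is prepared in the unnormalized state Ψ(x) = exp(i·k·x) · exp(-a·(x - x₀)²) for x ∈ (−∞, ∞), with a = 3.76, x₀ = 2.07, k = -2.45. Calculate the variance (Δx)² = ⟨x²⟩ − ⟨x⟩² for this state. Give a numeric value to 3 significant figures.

0.0665

Compute ⟨x⟩ and ⟨x²⟩ separately, then (Δx)² = ⟨x²⟩ − ⟨x⟩².
Gaussian moments (u = x − x₀): ∫u^(2j)·e^(−2au²) du = (2j−1)!!/(4a)^j · √(π/(2a)), odd powers integrate to 0; here √(π/(2a)) = 0.64635.
Normalization: ∫|Ψ|² dx = 0.64635.
⟨x⟩ = 2.0700 and ⟨x²⟩ = 4.3514.
(Δx)² = 4.3514 − (2.0700)² = 0.066489.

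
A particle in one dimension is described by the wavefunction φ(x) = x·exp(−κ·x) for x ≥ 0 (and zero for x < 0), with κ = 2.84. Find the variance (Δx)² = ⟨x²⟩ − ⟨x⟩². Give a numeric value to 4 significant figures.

Compute ⟨x⟩ and ⟨x²⟩ separately, then (Δx)² = ⟨x²⟩ − ⟨x⟩².
Every integrand reduces to terms xʲ·e^(−2κx) on [0, ∞); use ∫₀^∞ xʲ·e^(−2κx) dx = j!/(2κ)^(j+1).
Normalization: ∫|φ|² dx = 0.010914.
⟨x⟩ = 0.52817 and ⟨x²⟩ = 0.37195.
(Δx)² = 0.37195 − (0.52817)² = 0.092988.

0.09299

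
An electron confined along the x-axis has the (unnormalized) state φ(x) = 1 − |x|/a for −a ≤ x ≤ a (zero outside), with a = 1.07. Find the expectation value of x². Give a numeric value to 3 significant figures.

0.114

⟨x²⟩ = ∫ x²·|φ|² dx / ∫|φ|² dx (integrals over the domain).
φ is even, so ∫ over [−a, a] = 2∫₀ᵃ with φ = 1 − x/a there: ∫₀ᵃ (1 − x/a)² dx = a/3, ∫₀ᵃ x²(1 − x/a)² dx = a³/30, ∫₀ᵃ x⁴(1 − x/a)² dx = a⁵/105.
State is unnormalized: ∫|φ|² dx = 0.71333, and ∫φ*·x²·φ dx = 0.081670, so ⟨x²⟩ = 0.081670 / 0.71333.
⟨x²⟩ = 0.11449.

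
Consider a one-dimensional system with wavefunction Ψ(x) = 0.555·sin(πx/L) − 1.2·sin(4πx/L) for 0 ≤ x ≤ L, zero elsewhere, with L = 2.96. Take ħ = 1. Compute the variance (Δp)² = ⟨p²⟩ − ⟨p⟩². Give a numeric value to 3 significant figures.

15.0

Compute ⟨p⟩ and ⟨p²⟩ separately; (Δp)² = ⟨p²⟩ − ⟨p⟩².
d²/dx² sin(jπx/L) = −(jπ/L)²·sin(jπx/L); on 0 ≤ x ≤ L, ∫sin²(jπx/L) dx = L/2 and ∫sin(jπx/L)·sin(lπx/L) dx = 0 for j ≠ l, so only diagonal terms survive in ∫|Ψ|² and ∫Ψ·Ψ″; ∫Ψ·Ψ′ dx = [Ψ²/2] between the walls = 0.
Normalization: ∫|Ψ|² dx = 2.5871.
⟨p⟩ = 0.0000 and ⟨p²⟩ = 15.046.
(Δp)² = 15.046 − (0.0000)² = 15.046.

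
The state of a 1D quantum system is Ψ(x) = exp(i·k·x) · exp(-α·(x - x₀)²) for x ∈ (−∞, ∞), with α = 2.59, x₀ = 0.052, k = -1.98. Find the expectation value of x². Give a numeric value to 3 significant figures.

0.0992

⟨x²⟩ = ∫ x²·|Ψ|² dx / ∫|Ψ|² dx (integrals over the domain).
Gaussian moments (u = x − x₀): ∫u^(2j)·e^(−2αu²) du = (2j−1)!!/(4α)^j · √(π/(2α)), odd powers integrate to 0; here √(π/(2α)) = 0.77877.
State is unnormalized: ∫|Ψ|² dx = 0.77877, and ∫Ψ*·x²·Ψ dx = 0.077277, so ⟨x²⟩ = 0.077277 / 0.77877.
⟨x²⟩ = 0.099229.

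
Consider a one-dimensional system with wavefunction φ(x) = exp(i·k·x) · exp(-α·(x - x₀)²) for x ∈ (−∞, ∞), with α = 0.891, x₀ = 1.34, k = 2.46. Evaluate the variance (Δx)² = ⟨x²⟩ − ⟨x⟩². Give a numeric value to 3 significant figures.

0.281

Compute ⟨x⟩ and ⟨x²⟩ separately, then (Δx)² = ⟨x²⟩ − ⟨x⟩².
Gaussian moments (u = x − x₀): ∫u^(2j)·e^(−2αu²) du = (2j−1)!!/(4α)^j · √(π/(2α)), odd powers integrate to 0; here √(π/(2α)) = 1.3278.
Normalization: ∫|φ|² dx = 1.3278.
⟨x⟩ = 1.3400 and ⟨x²⟩ = 2.0762.
(Δx)² = 2.0762 − (1.3400)² = 0.28058.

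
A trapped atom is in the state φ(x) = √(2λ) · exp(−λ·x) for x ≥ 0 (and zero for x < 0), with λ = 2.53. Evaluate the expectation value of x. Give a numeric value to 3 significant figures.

⟨x⟩ = ∫ x·|φ|² dx (integrals over the domain).
Every integrand reduces to terms xʲ·e^(−2λx) on [0, ∞); use ∫₀^∞ xʲ·e^(−2λx) dx = j!/(2λ)^(j+1).
⟨x⟩ = 0.19763.

0.198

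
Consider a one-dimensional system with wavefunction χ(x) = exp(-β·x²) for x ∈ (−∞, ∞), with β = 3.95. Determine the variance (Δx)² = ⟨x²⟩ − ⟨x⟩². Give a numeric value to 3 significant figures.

0.0633

Compute ⟨x⟩ and ⟨x²⟩ separately, then (Δx)² = ⟨x²⟩ − ⟨x⟩².
Gaussian moments: ∫x^(2j)·e^(−2βx²) dx = (2j−1)!!/(4β)^j · √(π/(2β)), odd powers integrate to 0; here √(π/(2β)) = 0.63061.
Normalization: ∫|χ|² dx = 0.63061.
⟨x⟩ = 0.0000 and ⟨x²⟩ = 0.063291.
(Δx)² = 0.063291 − (0.0000)² = 0.063291.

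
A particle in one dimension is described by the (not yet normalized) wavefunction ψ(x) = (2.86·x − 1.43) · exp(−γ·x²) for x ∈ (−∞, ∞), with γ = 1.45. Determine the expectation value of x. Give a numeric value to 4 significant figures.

⟨x⟩ = ∫ x·|ψ|² dx / ∫|ψ|² dx (integrals over the domain).
Expand each integrand as polynomial × e^(−2γx²) and use ∫x^(2j)·e^(−2γx²) dx = (2j−1)!!/(4γ)^j · √(π/(2γ)), odd powers → 0; here √(π/(2γ)) = 1.0408.
State is unnormalized: ∫|ψ|² dx = 3.5962, and ∫ψ*·x·ψ dx = -1.4678, so ⟨x⟩ = -1.4678 / 3.5962.
⟨x⟩ = -0.40816.

-0.4082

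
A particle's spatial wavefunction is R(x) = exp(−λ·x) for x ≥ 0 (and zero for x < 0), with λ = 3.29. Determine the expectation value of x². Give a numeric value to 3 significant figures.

0.0462

⟨x²⟩ = ∫ x²·|R|² dx / ∫|R|² dx (integrals over the domain).
Every integrand reduces to terms xʲ·e^(−2λx) on [0, ∞); use ∫₀^∞ xʲ·e^(−2λx) dx = j!/(2λ)^(j+1).
State is unnormalized: ∫|R|² dx = 0.15198, and ∫R*·x²·R dx = 0.0070202, so ⟨x²⟩ = 0.0070202 / 0.15198.
⟨x²⟩ = 0.046193.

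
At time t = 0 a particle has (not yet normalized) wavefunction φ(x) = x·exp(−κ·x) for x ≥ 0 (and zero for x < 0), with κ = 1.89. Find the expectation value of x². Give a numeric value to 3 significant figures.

⟨x²⟩ = ∫ x²·|φ|² dx / ∫|φ|² dx (integrals over the domain).
Every integrand reduces to terms xʲ·e^(−2κx) on [0, ∞); use ∫₀^∞ xʲ·e^(−2κx) dx = j!/(2κ)^(j+1).
State is unnormalized: ∫|φ|² dx = 0.037030, and ∫φ*·x²·φ dx = 0.031099, so ⟨x²⟩ = 0.031099 / 0.037030.
⟨x²⟩ = 0.83984.

0.840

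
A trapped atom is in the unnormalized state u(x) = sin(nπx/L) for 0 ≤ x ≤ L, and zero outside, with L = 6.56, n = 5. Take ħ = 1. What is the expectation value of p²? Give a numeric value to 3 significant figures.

p² u = −ħ² d²u/dx²; ⟨p²⟩ = −ħ² ∫ u*·u'' dx / ∫|u|² dx.
d/dx sin(nπx/L) = (nπ/L)·cos(nπx/L) and d²/dx² sin(nπx/L) = −(nπ/L)²·sin(nπx/L); on 0 ≤ x ≤ L, ∫sin²(nπx/L) dx = L/2 and ∫sin(nπx/L)·cos(nπx/L) dx = 0.
State is unnormalized: ∫|u|² dx = 3.2800, and ∫u*·(−ħ² u'') dx = 18.806, so ⟨p²⟩ = 18.806 / 3.2800.
⟨p²⟩ = 5.7337.

5.73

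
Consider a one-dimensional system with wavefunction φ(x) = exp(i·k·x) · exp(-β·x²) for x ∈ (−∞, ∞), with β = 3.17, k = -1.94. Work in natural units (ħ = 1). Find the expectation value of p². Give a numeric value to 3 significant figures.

p² φ = −ħ² d²φ/dx²; ⟨p²⟩ = −ħ² ∫ φ*·φ'' dx / ∫|φ|² dx.
Gaussian moments: ∫x^(2j)·e^(−2βx²) dx = (2j−1)!!/(4β)^j · √(π/(2β)), odd powers integrate to 0; here √(π/(2β)) = 0.70393. Derivatives: φ′ = (ik − 2βx)·φ, φ″ = ((ik − 2βx)² − 2β)·φ; the odd-in-x pieces drop out.
State is unnormalized: ∫|φ|² dx = 0.70393, and ∫φ*·(−ħ² φ'') dx = 4.8808, so ⟨p²⟩ = 4.8808 / 0.70393.
⟨p²⟩ = 6.9336.

6.93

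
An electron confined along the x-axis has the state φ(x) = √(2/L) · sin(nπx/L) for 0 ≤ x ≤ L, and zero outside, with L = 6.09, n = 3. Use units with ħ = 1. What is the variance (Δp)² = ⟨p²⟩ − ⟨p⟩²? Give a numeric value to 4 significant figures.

Compute ⟨p⟩ and ⟨p²⟩ separately; (Δp)² = ⟨p²⟩ − ⟨p⟩².
d/dx sin(nπx/L) = (nπ/L)·cos(nπx/L) and d²/dx² sin(nπx/L) = −(nπ/L)²·sin(nπx/L); on 0 ≤ x ≤ L, ∫sin²(nπx/L) dx = L/2 and ∫sin(nπx/L)·cos(nπx/L) dx = 0.
⟨p⟩ = 0.0000 and ⟨p²⟩ = 2.3950.
(Δp)² = 2.3950 − (0.0000)² = 2.3950.

2.395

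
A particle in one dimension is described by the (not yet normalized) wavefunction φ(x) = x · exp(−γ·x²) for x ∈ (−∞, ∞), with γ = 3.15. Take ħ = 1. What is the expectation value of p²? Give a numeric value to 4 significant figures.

9.450

p² φ = −ħ² d²φ/dx²; ⟨p²⟩ = −ħ² ∫ φ*·φ'' dx / ∫|φ|² dx.
Expand each integrand as polynomial × e^(−2γx²) and use ∫x^(2j)·e^(−2γx²) dx = (2j−1)!!/(4γ)^j · √(π/(2γ)), odd powers → 0; here √(π/(2γ)) = 0.70616. Differentiate with the product rule, d/dx e^(−γx²) = −2γx·e^(−γx²).
State is unnormalized: ∫|φ|² dx = 0.056045, and ∫φ*·(−ħ² φ'') dx = 0.52962, so ⟨p²⟩ = 0.52962 / 0.056045.
⟨p²⟩ = 9.4500.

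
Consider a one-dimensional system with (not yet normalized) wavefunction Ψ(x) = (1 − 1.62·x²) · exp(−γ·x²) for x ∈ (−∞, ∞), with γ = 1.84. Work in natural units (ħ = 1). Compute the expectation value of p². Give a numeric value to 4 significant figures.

4.643

p² Ψ = −ħ² d²Ψ/dx²; ⟨p²⟩ = −ħ² ∫ Ψ*·Ψ'' dx / ∫|Ψ|² dx.
Expand each integrand as polynomial × e^(−2γx²) and use ∫x^(2j)·e^(−2γx²) dx = (2j−1)!!/(4γ)^j · √(π/(2γ)), odd powers → 0; here √(π/(2γ)) = 0.92396. Differentiate with the product rule, d/dx e^(−γx²) = −2γx·e^(−γx²).
State is unnormalized: ∫|Ψ|² dx = 0.65151, and ∫Ψ*·(−ħ² Ψ'') dx = 3.0250, so ⟨p²⟩ = 3.0250 / 0.65151.
⟨p²⟩ = 4.6432.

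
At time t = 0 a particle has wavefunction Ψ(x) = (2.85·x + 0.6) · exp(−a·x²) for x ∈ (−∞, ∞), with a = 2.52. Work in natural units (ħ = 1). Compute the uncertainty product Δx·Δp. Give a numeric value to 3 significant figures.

Δx = √(⟨x²⟩−⟨x⟩²), Δp = √(⟨p²⟩−⟨p⟩²).
Expand each integrand as polynomial × e^(−2ax²) and use ∫x^(2j)·e^(−2ax²) dx = (2j−1)!!/(4a)^j · √(π/(2a)), odd powers → 0; here √(π/(2a)) = 0.78951. Differentiate with the product rule, d/dx e^(−ax²) = −2ax·e^(−ax²).
Normalization: ∫|Ψ|² dx = 0.92042.
⟨x⟩ = 0.29103, ⟨x²⟩ = 0.23635 ⇒ Δx = 0.38942.
⟨p⟩ = 0.0000, ⟨p²⟩ = 6.0036 ⇒ Δp = 2.4502.
Δx·Δp = 0.95418.

0.954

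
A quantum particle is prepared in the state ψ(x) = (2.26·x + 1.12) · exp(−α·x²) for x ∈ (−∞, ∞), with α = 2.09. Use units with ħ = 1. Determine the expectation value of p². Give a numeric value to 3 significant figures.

3.46

p² ψ = −ħ² d²ψ/dx²; ⟨p²⟩ = −ħ² ∫ ψ*·ψ'' dx / ∫|ψ|² dx.
Expand each integrand as polynomial × e^(−2αx²) and use ∫x^(2j)·e^(−2αx²) dx = (2j−1)!!/(4α)^j · √(π/(2α)), odd powers → 0; here √(π/(2α)) = 0.86694. Differentiate with the product rule, d/dx e^(−αx²) = −2αx·e^(−αx²).
State is unnormalized: ∫|ψ|² dx = 1.6171, and ∫ψ*·(−ħ² ψ'') dx = 5.5938, so ⟨p²⟩ = 5.5938 / 1.6171.
⟨p²⟩ = 3.4591.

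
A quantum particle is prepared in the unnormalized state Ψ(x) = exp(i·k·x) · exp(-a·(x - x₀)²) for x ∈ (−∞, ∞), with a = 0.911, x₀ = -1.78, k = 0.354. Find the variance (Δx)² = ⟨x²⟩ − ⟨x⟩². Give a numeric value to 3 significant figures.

0.274

Compute ⟨x⟩ and ⟨x²⟩ separately, then (Δx)² = ⟨x²⟩ − ⟨x⟩².
Gaussian moments (u = x − x₀): ∫u^(2j)·e^(−2au²) du = (2j−1)!!/(4a)^j · √(π/(2a)), odd powers integrate to 0; here √(π/(2a)) = 1.3131.
Normalization: ∫|Ψ|² dx = 1.3131.
⟨x⟩ = -1.7800 and ⟨x²⟩ = 3.4428.
(Δx)² = 3.4428 − (-1.7800)² = 0.27442.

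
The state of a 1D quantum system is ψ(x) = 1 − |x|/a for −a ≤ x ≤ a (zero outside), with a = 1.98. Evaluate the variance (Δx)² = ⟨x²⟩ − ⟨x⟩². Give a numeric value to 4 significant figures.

0.3920

Compute ⟨x⟩ and ⟨x²⟩ separately, then (Δx)² = ⟨x²⟩ − ⟨x⟩².
ψ is even, so ∫ over [−a, a] = 2∫₀ᵃ with ψ = 1 − x/a there: ∫₀ᵃ (1 − x/a)² dx = a/3, ∫₀ᵃ x²(1 − x/a)² dx = a³/30, ∫₀ᵃ x⁴(1 − x/a)² dx = a⁵/105.
Normalization: ∫|ψ|² dx = 1.3200.
⟨x⟩ = 0.0000 and ⟨x²⟩ = 0.39204.
(Δx)² = 0.39204 − (0.0000)² = 0.39204.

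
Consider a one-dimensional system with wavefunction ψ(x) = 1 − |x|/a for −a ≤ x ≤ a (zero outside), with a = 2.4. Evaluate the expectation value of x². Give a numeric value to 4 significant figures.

0.5760

⟨x²⟩ = ∫ x²·|ψ|² dx / ∫|ψ|² dx (integrals over the domain).
ψ is even, so ∫ over [−a, a] = 2∫₀ᵃ with ψ = 1 − x/a there: ∫₀ᵃ (1 − x/a)² dx = a/3, ∫₀ᵃ x²(1 − x/a)² dx = a³/30, ∫₀ᵃ x⁴(1 − x/a)² dx = a⁵/105.
State is unnormalized: ∫|ψ|² dx = 1.6000, and ∫ψ*·x²·ψ dx = 0.92160, so ⟨x²⟩ = 0.92160 / 1.6000.
⟨x²⟩ = 0.57600.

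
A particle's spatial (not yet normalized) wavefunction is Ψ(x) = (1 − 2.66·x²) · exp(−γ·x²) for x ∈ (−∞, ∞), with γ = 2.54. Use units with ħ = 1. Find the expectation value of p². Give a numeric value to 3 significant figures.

p² Ψ = −ħ² d²Ψ/dx²; ⟨p²⟩ = −ħ² ∫ Ψ*·Ψ'' dx / ∫|Ψ|² dx.
Expand each integrand as polynomial × e^(−2γx²) and use ∫x^(2j)·e^(−2γx²) dx = (2j−1)!!/(4γ)^j · √(π/(2γ)), odd powers → 0; here √(π/(2γ)) = 0.78640. Differentiate with the product rule, d/dx e^(−γx²) = −2γx·e^(−γx²).
State is unnormalized: ∫|Ψ|² dx = 0.53633, and ∫Ψ*·(−ħ² Ψ'') dx = 4.0018, so ⟨p²⟩ = 4.0018 / 0.53633.
⟨p²⟩ = 7.4613.

7.46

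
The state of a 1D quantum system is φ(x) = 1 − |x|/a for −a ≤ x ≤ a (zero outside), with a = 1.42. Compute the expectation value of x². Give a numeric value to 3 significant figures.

⟨x²⟩ = ∫ x²·|φ|² dx / ∫|φ|² dx (integrals over the domain).
φ is even, so ∫ over [−a, a] = 2∫₀ᵃ with φ = 1 − x/a there: ∫₀ᵃ (1 − x/a)² dx = a/3, ∫₀ᵃ x²(1 − x/a)² dx = a³/30, ∫₀ᵃ x⁴(1 − x/a)² dx = a⁵/105.
State is unnormalized: ∫|φ|² dx = 0.94667, and ∫φ*·x²·φ dx = 0.19089, so ⟨x²⟩ = 0.19089 / 0.94667.
⟨x²⟩ = 0.20164.

0.202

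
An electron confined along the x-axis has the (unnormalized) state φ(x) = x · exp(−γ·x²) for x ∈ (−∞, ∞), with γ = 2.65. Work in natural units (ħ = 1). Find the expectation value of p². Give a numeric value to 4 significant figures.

7.950

p² φ = −ħ² d²φ/dx²; ⟨p²⟩ = −ħ² ∫ φ*·φ'' dx / ∫|φ|² dx.
Expand each integrand as polynomial × e^(−2γx²) and use ∫x^(2j)·e^(−2γx²) dx = (2j−1)!!/(4γ)^j · √(π/(2γ)), odd powers → 0; here √(π/(2γ)) = 0.76990. Differentiate with the product rule, d/dx e^(−γx²) = −2γx·e^(−γx²).
State is unnormalized: ∫|φ|² dx = 0.072633, and ∫φ*·(−ħ² φ'') dx = 0.57743, so ⟨p²⟩ = 0.57743 / 0.072633.
⟨p²⟩ = 7.9500.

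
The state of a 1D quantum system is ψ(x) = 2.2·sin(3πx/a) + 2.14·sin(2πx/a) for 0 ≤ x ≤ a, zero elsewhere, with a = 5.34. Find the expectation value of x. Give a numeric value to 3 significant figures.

1.63

⟨x⟩ = ∫ x·|ψ|² dx / ∫|ψ|² dx (integrals over the domain).
On 0 ≤ x ≤ a (j ≠ l): ∫sin²(jπx/a) dx = a/2, ∫sin(jπx/a)·sin(lπx/a) dx = 0; diagonal moments ∫x·sin²(jπx/a) dx = a²/4, ∫x²·sin²(jπx/a) dx = a³·(1/6 − 1/(4j²π²)); cross terms ∫x·sin(jπx/a)·sin(lπx/a) dx = 0 for j + l even and −4jla²/(π²(j² − l²)²) for j + l odd, ∫x²·sin(jπx/a)·sin(lπx/a) dx = (−1)^(j+l)·4jla³/(π²(j² − l²)²); higher powers the same way via product-to-sum and parts.
State is unnormalized: ∫|ψ|² dx = 25.150, and ∫ψ*·x·ψ dx = 41.035, so ⟨x⟩ = 41.035 / 25.150.
⟨x⟩ = 1.6316.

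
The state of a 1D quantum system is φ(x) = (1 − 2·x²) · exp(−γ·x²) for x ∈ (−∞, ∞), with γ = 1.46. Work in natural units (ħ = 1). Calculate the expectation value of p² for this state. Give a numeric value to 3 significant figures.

p² φ = −ħ² d²φ/dx²; ⟨p²⟩ = −ħ² ∫ φ*·φ'' dx / ∫|φ|² dx.
Expand each integrand as polynomial × e^(−2γx²) and use ∫x^(2j)·e^(−2γx²) dx = (2j−1)!!/(4γ)^j · √(π/(2γ)), odd powers → 0; here √(π/(2γ)) = 1.0373. Differentiate with the product rule, d/dx e^(−γx²) = −2γx·e^(−γx²).
State is unnormalized: ∫|φ|² dx = 0.69176, and ∫φ*·(−ħ² φ'') dx = 3.7949, so ⟨p²⟩ = 3.7949 / 0.69176.
⟨p²⟩ = 5.4859.

5.49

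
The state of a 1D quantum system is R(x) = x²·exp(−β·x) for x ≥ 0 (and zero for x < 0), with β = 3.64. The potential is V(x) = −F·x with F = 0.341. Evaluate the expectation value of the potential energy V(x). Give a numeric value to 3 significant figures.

⟨V⟩ = ∫ V(x)·|R|² dx / ∫|R|² dx.
Every integrand reduces to terms xʲ·e^(−2βx) on [0, ∞); use ∫₀^∞ xʲ·e^(−2βx) dx = j!/(2β)^(j+1).
State is unnormalized: ∫|R|² dx = 0.0011737, and ∫R*·V(x)·R dx = -0.00027488, so ⟨V⟩ = -0.00027488 / 0.0011737.
⟨V⟩ = -0.23420.

-0.234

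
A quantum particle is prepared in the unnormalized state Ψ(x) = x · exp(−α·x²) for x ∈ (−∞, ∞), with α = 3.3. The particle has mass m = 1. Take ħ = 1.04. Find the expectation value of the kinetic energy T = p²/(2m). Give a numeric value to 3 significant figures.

5.35

T = −(ħ²/2m) d²/dx², so ⟨T⟩ = −(ħ²/2m) ∫ Ψ*·Ψ'' dx / ∫|Ψ|² dx; with m = 1.
Expand each integrand as polynomial × e^(−2αx²) and use ∫x^(2j)·e^(−2αx²) dx = (2j−1)!!/(4α)^j · √(π/(2α)), odd powers → 0; here √(π/(2α)) = 0.68993. Differentiate with the product rule, d/dx e^(−αx²) = −2αx·e^(−αx²).
State is unnormalized: ∫|Ψ|² dx = 0.052267, and ∫Ψ*·(−ħ²/2m · Ψ'') dx = 0.27983, so ⟨T⟩ = 0.27983 / 0.052267.
⟨T⟩ = 5.3539.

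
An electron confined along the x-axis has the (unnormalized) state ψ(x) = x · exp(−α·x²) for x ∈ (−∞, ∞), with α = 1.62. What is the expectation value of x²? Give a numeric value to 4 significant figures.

⟨x²⟩ = ∫ x²·|ψ|² dx / ∫|ψ|² dx (integrals over the domain).
Expand each integrand as polynomial × e^(−2αx²) and use ∫x^(2j)·e^(−2αx²) dx = (2j−1)!!/(4α)^j · √(π/(2α)), odd powers → 0; here √(π/(2α)) = 0.98470.
State is unnormalized: ∫|ψ|² dx = 0.15196, and ∫ψ*·x²·ψ dx = 0.070352, so ⟨x²⟩ = 0.070352 / 0.15196.
⟨x²⟩ = 0.46296.

0.4630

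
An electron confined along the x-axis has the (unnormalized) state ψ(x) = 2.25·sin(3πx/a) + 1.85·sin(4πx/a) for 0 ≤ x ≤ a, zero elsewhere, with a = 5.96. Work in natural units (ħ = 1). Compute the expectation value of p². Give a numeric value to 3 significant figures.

p² ψ = −ħ² d²ψ/dx²; ⟨p²⟩ = −ħ² ∫ ψ*·ψ'' dx / ∫|ψ|² dx.
d²/dx² sin(jπx/a) = −(jπ/a)²·sin(jπx/a); on 0 ≤ x ≤ a, ∫sin²(jπx/a) dx = a/2 and ∫sin(jπx/a)·sin(lπx/a) dx = 0 for j ≠ l, so only diagonal terms survive in ∫|ψ|² and ∫ψ·ψ″; ∫ψ·ψ′ dx = [ψ²/2] between the walls = 0.
State is unnormalized: ∫|ψ|² dx = 25.285, and ∫ψ*·(−ħ² ψ'') dx = 83.066, so ⟨p²⟩ = 83.066 / 25.285.
⟨p²⟩ = 3.2851.

3.29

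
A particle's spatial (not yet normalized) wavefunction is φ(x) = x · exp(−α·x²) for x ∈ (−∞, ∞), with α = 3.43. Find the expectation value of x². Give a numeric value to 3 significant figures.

⟨x²⟩ = ∫ x²·|φ|² dx / ∫|φ|² dx (integrals over the domain).
Expand each integrand as polynomial × e^(−2αx²) and use ∫x^(2j)·e^(−2αx²) dx = (2j−1)!!/(4α)^j · √(π/(2α)), odd powers → 0; here √(π/(2α)) = 0.67673.
State is unnormalized: ∫|φ|² dx = 0.049324, and ∫φ*·x²·φ dx = 0.010785, so ⟨x²⟩ = 0.010785 / 0.049324.
⟨x²⟩ = 0.21866.

0.219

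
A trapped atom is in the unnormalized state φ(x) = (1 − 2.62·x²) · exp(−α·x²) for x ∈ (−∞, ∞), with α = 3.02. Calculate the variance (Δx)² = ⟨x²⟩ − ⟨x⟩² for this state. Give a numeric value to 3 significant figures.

Compute ⟨x⟩ and ⟨x²⟩ separately, then (Δx)² = ⟨x²⟩ − ⟨x⟩².
Expand each integrand as polynomial × e^(−2αx²) and use ∫x^(2j)·e^(−2αx²) dx = (2j−1)!!/(4α)^j · √(π/(2α)), odd powers → 0; here √(π/(2α)) = 0.72120.
Normalization: ∫|φ|² dx = 0.51014.
⟨x⟩ = 0.0000 and ⟨x²⟩ = 0.047313.
(Δx)² = 0.047313 − (0.0000)² = 0.047313.

0.0473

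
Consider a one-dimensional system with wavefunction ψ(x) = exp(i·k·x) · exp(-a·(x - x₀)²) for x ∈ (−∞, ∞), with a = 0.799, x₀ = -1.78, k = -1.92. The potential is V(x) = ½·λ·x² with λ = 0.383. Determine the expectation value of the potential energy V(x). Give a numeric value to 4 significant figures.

0.6667

⟨V⟩ = ∫ V(x)·|ψ|² dx / ∫|ψ|² dx.
Gaussian moments (u = x − x₀): ∫u^(2j)·e^(−2au²) du = (2j−1)!!/(4a)^j · √(π/(2a)), odd powers integrate to 0; here √(π/(2a)) = 1.4021.
State is unnormalized: ∫|ψ|² dx = 1.4021, and ∫ψ*·V(x)·ψ dx = 0.93475, so ⟨V⟩ = 0.93475 / 1.4021.
⟨V⟩ = 0.66667.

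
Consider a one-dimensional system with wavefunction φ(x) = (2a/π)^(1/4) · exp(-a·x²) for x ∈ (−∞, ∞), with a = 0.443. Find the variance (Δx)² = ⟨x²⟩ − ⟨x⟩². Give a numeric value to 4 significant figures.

Compute ⟨x⟩ and ⟨x²⟩ separately, then (Δx)² = ⟨x²⟩ − ⟨x⟩².
Gaussian moments: ∫x^(2j)·e^(−2ax²) dx = (2j−1)!!/(4a)^j · √(π/(2a)), odd powers integrate to 0; here √(π/(2a)) = 1.8830.
⟨x⟩ = 0.0000 and ⟨x²⟩ = 0.56433.
(Δx)² = 0.56433 − (0.0000)² = 0.56433.

0.5643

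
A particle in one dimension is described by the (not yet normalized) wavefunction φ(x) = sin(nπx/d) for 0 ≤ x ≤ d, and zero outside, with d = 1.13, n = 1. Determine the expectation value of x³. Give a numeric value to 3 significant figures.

0.251

⟨x³⟩ = ∫ x³·|φ|² dx / ∫|φ|² dx (integrals over the domain).
With sin²θ = (1 − cos2θ)/2 on 0 ≤ x ≤ d: ∫sin²(nπx/d) dx = d/2, ∫x·sin²(nπx/d) dx = d²/4, ∫x²·sin²(nπx/d) dx = d³·(1/6 − 1/(4n²π²)); higher powers xᵏ the same way, integrating xᵏ·cos(2nπx/d) by parts.
State is unnormalized: ∫|φ|² dx = 0.56500, and ∫φ*·x³·φ dx = 0.14186, so ⟨x³⟩ = 0.14186 / 0.56500.
⟨x³⟩ = 0.25108.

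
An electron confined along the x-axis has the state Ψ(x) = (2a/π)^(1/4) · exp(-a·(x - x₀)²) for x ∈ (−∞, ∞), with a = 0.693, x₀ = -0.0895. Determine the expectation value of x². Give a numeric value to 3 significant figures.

0.369

⟨x²⟩ = ∫ x²·|Ψ|² dx (integrals over the domain).
Gaussian moments (u = x − x₀): ∫u^(2j)·e^(−2au²) du = (2j−1)!!/(4a)^j · √(π/(2a)), odd powers integrate to 0; here √(π/(2a)) = 1.5055.
⟨x²⟩ = 0.36876.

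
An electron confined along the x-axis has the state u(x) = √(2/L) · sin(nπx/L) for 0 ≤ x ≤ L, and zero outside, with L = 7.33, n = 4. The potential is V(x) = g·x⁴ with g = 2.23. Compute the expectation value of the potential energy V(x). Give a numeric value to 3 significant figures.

⟨V⟩ = ∫ V(x)·|u|² dx.
With sin²θ = (1 − cos2θ)/2 on 0 ≤ x ≤ L: ∫sin²(nπx/L) dx = L/2, ∫x·sin²(nπx/L) dx = L²/4, ∫x²·sin²(nπx/L) dx = L³·(1/6 − 1/(4n²π²)); higher powers xᵏ the same way, integrating xᵏ·cos(2nπx/L) by parts.
⟨V⟩ = 1247.1.

1.25e+03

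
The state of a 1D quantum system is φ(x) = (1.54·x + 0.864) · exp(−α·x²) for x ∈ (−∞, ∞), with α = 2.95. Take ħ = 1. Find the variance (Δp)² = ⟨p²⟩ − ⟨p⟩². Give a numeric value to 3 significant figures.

Compute ⟨p⟩ and ⟨p²⟩ separately; (Δp)² = ⟨p²⟩ − ⟨p⟩².
Expand each integrand as polynomial × e^(−2αx²) and use ∫x^(2j)·e^(−2αx²) dx = (2j−1)!!/(4α)^j · √(π/(2α)), odd powers → 0; here √(π/(2α)) = 0.72971. Differentiate with the product rule, d/dx e^(−αx²) = −2αx·e^(−αx²).
Normalization: ∫|φ|² dx = 0.69138.
⟨p⟩ = 0.0000 and ⟨p²⟩ = 4.2015.
(Δp)² = 4.2015 − (0.0000)² = 4.2015.

4.20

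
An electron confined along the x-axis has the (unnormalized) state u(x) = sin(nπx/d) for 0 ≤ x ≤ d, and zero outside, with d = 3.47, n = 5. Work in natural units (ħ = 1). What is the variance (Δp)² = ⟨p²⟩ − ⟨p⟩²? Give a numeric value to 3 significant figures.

20.5

Compute ⟨p⟩ and ⟨p²⟩ separately; (Δp)² = ⟨p²⟩ − ⟨p⟩².
d/dx sin(nπx/d) = (nπ/d)·cos(nπx/d) and d²/dx² sin(nπx/d) = −(nπ/d)²·sin(nπx/d); on 0 ≤ x ≤ d, ∫sin²(nπx/d) dx = d/2 and ∫sin(nπx/d)·cos(nπx/d) dx = 0.
Normalization: ∫|u|² dx = 1.7350.
⟨p⟩ = 0.0000 and ⟨p²⟩ = 20.492.
(Δp)² = 20.492 − (0.0000)² = 20.492.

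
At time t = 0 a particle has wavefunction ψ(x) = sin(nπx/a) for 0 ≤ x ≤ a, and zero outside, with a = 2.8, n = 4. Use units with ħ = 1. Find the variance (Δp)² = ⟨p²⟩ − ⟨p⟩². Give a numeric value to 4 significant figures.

Compute ⟨p⟩ and ⟨p²⟩ separately; (Δp)² = ⟨p²⟩ − ⟨p⟩².
d/dx sin(nπx/a) = (nπ/a)·cos(nπx/a) and d²/dx² sin(nπx/a) = −(nπ/a)²·sin(nπx/a); on 0 ≤ x ≤ a, ∫sin²(nπx/a) dx = a/2 and ∫sin(nπx/a)·cos(nπx/a) dx = 0.
Normalization: ∫|ψ|² dx = 1.4000.
⟨p⟩ = 0.0000 and ⟨p²⟩ = 20.142.
(Δp)² = 20.142 − (0.0000)² = 20.142.

20.14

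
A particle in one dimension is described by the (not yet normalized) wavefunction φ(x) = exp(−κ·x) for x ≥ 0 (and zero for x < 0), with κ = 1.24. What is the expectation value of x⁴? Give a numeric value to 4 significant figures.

⟨x⁴⟩ = ∫ x⁴·|φ|² dx / ∫|φ|² dx (integrals over the domain).
Every integrand reduces to terms xʲ·e^(−2κx) on [0, ∞); use ∫₀^∞ xʲ·e^(−2κx) dx = j!/(2κ)^(j+1).
State is unnormalized: ∫|φ|² dx = 0.40323, and ∫φ*·x⁴·φ dx = 0.25583, so ⟨x⁴⟩ = 0.25583 / 0.40323.
⟨x⁴⟩ = 0.63446.

0.6345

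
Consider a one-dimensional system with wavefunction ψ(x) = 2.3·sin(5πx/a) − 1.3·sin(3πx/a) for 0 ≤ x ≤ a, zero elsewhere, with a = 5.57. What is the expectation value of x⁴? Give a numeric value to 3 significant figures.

121.

⟨x⁴⟩ = ∫ x⁴·|ψ|² dx / ∫|ψ|² dx (integrals over the domain).
On 0 ≤ x ≤ a (j ≠ l): ∫sin²(jπx/a) dx = a/2, ∫sin(jπx/a)·sin(lπx/a) dx = 0; diagonal moments ∫x·sin²(jπx/a) dx = a²/4, ∫x²·sin²(jπx/a) dx = a³·(1/6 − 1/(4j²π²)); cross terms ∫x·sin(jπx/a)·sin(lπx/a) dx = 0 for j + l even and −4jla²/(π²(j² − l²)²) for j + l odd, ∫x²·sin(jπx/a)·sin(lπx/a) dx = (−1)^(j+l)·4jla³/(π²(j² − l²)²); higher powers the same way via product-to-sum and parts.
State is unnormalized: ∫|ψ|² dx = 19.439, and ∫ψ*·x⁴·ψ dx = 2358.1, so ⟨x⁴⟩ = 2358.1 / 19.439.
⟨x⁴⟩ = 121.31.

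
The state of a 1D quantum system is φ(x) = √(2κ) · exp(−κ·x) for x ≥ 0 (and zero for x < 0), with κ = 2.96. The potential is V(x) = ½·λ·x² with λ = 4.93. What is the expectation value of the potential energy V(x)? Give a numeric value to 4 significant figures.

⟨V⟩ = ∫ V(x)·|φ|² dx.
Every integrand reduces to terms xʲ·e^(−2κx) on [0, ∞); use ∫₀^∞ xʲ·e^(−2κx) dx = j!/(2κ)^(j+1).
⟨V⟩ = 0.14067.

0.1407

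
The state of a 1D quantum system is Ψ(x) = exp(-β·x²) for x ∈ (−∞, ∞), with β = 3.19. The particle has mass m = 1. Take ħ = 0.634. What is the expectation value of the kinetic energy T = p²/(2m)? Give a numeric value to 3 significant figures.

0.641

T = −(ħ²/2m) d²/dx², so ⟨T⟩ = −(ħ²/2m) ∫ Ψ*·Ψ'' dx / ∫|Ψ|² dx; with m = 1.
Gaussian moments: ∫x^(2j)·e^(−2βx²) dx = (2j−1)!!/(4β)^j · √(π/(2β)), odd powers integrate to 0; here √(π/(2β)) = 0.70172. Derivatives: d/dx e^(−βx²) = −2βx·e^(−βx²), d²/dx² e^(−βx²) = (4β²x² − 2β)·e^(−βx²).
State is unnormalized: ∫|Ψ|² dx = 0.70172, and ∫Ψ*·(−ħ²/2m · Ψ'') dx = 0.44989, so ⟨T⟩ = 0.44989 / 0.70172.
⟨T⟩ = 0.64112.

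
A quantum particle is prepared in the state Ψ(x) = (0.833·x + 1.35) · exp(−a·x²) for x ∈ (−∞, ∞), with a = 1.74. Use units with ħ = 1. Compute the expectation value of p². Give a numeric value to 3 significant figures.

p² Ψ = −ħ² d²Ψ/dx²; ⟨p²⟩ = −ħ² ∫ Ψ*·Ψ'' dx / ∫|Ψ|² dx.
Expand each integrand as polynomial × e^(−2ax²) and use ∫x^(2j)·e^(−2ax²) dx = (2j−1)!!/(4a)^j · √(π/(2a)), odd powers → 0; here √(π/(2a)) = 0.95013. Differentiate with the product rule, d/dx e^(−ax²) = −2ax·e^(−ax²).
State is unnormalized: ∫|Ψ|² dx = 1.8263, and ∫Ψ*·(−ħ² Ψ'') dx = 3.5075, so ⟨p²⟩ = 3.5075 / 1.8263.
⟨p²⟩ = 1.9205.

1.92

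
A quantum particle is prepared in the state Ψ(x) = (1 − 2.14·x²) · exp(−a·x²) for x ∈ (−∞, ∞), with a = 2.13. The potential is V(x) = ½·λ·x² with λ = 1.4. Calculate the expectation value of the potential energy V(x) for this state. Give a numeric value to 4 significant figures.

⟨V⟩ = ∫ V(x)·|Ψ|² dx / ∫|Ψ|² dx.
Expand each integrand as polynomial × e^(−2ax²) and use ∫x^(2j)·e^(−2ax²) dx = (2j−1)!!/(4a)^j · √(π/(2a)), odd powers → 0; here √(π/(2a)) = 0.85876.
State is unnormalized: ∫|Ψ|² dx = 0.58989, and ∫Ψ*·V(x)·Ψ dx = 0.030994, so ⟨V⟩ = 0.030994 / 0.58989.
⟨V⟩ = 0.052541.

0.05254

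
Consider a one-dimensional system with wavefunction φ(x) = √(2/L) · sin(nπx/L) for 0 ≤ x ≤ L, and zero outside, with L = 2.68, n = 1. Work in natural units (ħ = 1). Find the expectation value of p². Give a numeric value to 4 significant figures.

1.374

p² φ = −ħ² d²φ/dx²; ⟨p²⟩ = −ħ² ∫ φ*·φ'' dx.
d/dx sin(nπx/L) = (nπ/L)·cos(nπx/L) and d²/dx² sin(nπx/L) = −(nπ/L)²·sin(nπx/L); on 0 ≤ x ≤ L, ∫sin²(nπx/L) dx = L/2 and ∫sin(nπx/L)·cos(nπx/L) dx = 0.
⟨p²⟩ = 1.3741.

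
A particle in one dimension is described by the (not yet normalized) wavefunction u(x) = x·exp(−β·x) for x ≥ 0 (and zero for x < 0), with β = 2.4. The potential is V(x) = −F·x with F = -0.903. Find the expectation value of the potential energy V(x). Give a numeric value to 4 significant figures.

⟨V⟩ = ∫ V(x)·|u|² dx / ∫|u|² dx.
Every integrand reduces to terms xʲ·e^(−2βx) on [0, ∞); use ∫₀^∞ xʲ·e^(−2βx) dx = j!/(2β)^(j+1).
State is unnormalized: ∫|u|² dx = 0.018084, and ∫u*·V(x)·u dx = 0.010206, so ⟨V⟩ = 0.010206 / 0.018084.
⟨V⟩ = 0.56438.

0.5644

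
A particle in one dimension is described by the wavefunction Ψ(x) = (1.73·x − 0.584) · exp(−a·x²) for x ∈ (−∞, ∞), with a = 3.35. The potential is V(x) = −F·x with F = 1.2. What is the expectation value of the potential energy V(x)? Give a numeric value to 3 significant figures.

0.321

⟨V⟩ = ∫ V(x)·|Ψ|² dx / ∫|Ψ|² dx.
Expand each integrand as polynomial × e^(−2ax²) and use ∫x^(2j)·e^(−2ax²) dx = (2j−1)!!/(4a)^j · √(π/(2a)), odd powers → 0; here √(π/(2a)) = 0.68476.
State is unnormalized: ∫|Ψ|² dx = 0.38648, and ∫Ψ*·V(x)·Ψ dx = 0.12391, so ⟨V⟩ = 0.12391 / 0.38648.
⟨V⟩ = 0.32061.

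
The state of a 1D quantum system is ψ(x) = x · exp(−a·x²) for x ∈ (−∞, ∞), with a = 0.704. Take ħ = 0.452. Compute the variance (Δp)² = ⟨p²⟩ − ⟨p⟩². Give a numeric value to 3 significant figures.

Compute ⟨p⟩ and ⟨p²⟩ separately; (Δp)² = ⟨p²⟩ − ⟨p⟩².
Expand each integrand as polynomial × e^(−2ax²) and use ∫x^(2j)·e^(−2ax²) dx = (2j−1)!!/(4a)^j · √(π/(2a)), odd powers → 0; here √(π/(2a)) = 1.4937. Differentiate with the product rule, d/dx e^(−ax²) = −2ax·e^(−ax²).
Normalization: ∫|ψ|² dx = 0.53045.
⟨p⟩ = 0.0000 and ⟨p²⟩ = 0.43149.
(Δp)² = 0.43149 − (0.0000)² = 0.43149.

0.431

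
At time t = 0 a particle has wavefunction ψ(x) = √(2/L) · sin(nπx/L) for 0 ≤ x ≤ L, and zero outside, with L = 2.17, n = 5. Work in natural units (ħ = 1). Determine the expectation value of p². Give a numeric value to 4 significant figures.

52.40

p² ψ = −ħ² d²ψ/dx²; ⟨p²⟩ = −ħ² ∫ ψ*·ψ'' dx.
d/dx sin(nπx/L) = (nπ/L)·cos(nπx/L) and d²/dx² sin(nπx/L) = −(nπ/L)²·sin(nπx/L); on 0 ≤ x ≤ L, ∫sin²(nπx/L) dx = L/2 and ∫sin(nπx/L)·cos(nπx/L) dx = 0.
⟨p²⟩ = 52.399.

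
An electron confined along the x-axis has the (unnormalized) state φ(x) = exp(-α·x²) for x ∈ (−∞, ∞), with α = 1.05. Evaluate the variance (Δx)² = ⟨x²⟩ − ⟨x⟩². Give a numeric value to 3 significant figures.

Compute ⟨x⟩ and ⟨x²⟩ separately, then (Δx)² = ⟨x²⟩ − ⟨x⟩².
Gaussian moments: ∫x^(2j)·e^(−2αx²) dx = (2j−1)!!/(4α)^j · √(π/(2α)), odd powers integrate to 0; here √(π/(2α)) = 1.2231.
Normalization: ∫|φ|² dx = 1.2231.
⟨x⟩ = 0.0000 and ⟨x²⟩ = 0.23810.
(Δx)² = 0.23810 − (0.0000)² = 0.23810.

0.238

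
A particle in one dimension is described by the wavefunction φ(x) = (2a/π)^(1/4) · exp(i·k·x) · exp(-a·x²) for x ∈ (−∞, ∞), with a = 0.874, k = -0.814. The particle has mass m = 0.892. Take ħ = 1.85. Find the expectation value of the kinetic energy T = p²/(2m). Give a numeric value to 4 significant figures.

2.948

T = −(ħ²/2m) d²/dx², so ⟨T⟩ = −(ħ²/2m) ∫ φ*·φ'' dx; with m = 0.892.
Gaussian moments: ∫x^(2j)·e^(−2ax²) dx = (2j−1)!!/(4a)^j · √(π/(2a)), odd powers integrate to 0; here √(π/(2a)) = 1.3406. Derivatives: φ′ = (ik − 2ax)·φ, φ″ = ((ik − 2ax)² − 2a)·φ; the odd-in-x pieces drop out.
⟨T⟩ = 2.9479.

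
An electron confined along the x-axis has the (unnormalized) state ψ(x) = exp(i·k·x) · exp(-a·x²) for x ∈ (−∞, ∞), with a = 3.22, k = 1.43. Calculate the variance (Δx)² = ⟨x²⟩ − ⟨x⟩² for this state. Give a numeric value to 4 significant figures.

0.07764

Compute ⟨x⟩ and ⟨x²⟩ separately, then (Δx)² = ⟨x²⟩ − ⟨x⟩².
Gaussian moments: ∫x^(2j)·e^(−2ax²) dx = (2j−1)!!/(4a)^j · √(π/(2a)), odd powers integrate to 0; here √(π/(2a)) = 0.69844.
Normalization: ∫|ψ|² dx = 0.69844.
⟨x⟩ = 0.0000 and ⟨x²⟩ = 0.077640.
(Δx)² = 0.077640 − (0.0000)² = 0.077640.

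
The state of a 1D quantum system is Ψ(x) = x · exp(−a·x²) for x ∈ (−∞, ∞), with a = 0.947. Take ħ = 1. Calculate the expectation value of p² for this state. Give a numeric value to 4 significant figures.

2.841

p² Ψ = −ħ² d²Ψ/dx²; ⟨p²⟩ = −ħ² ∫ Ψ*·Ψ'' dx / ∫|Ψ|² dx.
Expand each integrand as polynomial × e^(−2ax²) and use ∫x^(2j)·e^(−2ax²) dx = (2j−1)!!/(4a)^j · √(π/(2a)), odd powers → 0; here √(π/(2a)) = 1.2879. Differentiate with the product rule, d/dx e^(−ax²) = −2ax·e^(−ax²).
State is unnormalized: ∫|Ψ|² dx = 0.34000, and ∫Ψ*·(−ħ² Ψ'') dx = 0.96593, so ⟨p²⟩ = 0.96593 / 0.34000.
⟨p²⟩ = 2.8410.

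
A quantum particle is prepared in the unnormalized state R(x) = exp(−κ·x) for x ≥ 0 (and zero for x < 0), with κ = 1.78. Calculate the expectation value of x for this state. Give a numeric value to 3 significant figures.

⟨x⟩ = ∫ x·|R|² dx / ∫|R|² dx (integrals over the domain).
Every integrand reduces to terms xʲ·e^(−2κx) on [0, ∞); use ∫₀^∞ xʲ·e^(−2κx) dx = j!/(2κ)^(j+1).
State is unnormalized: ∫|R|² dx = 0.28090, and ∫R*·x·R dx = 0.078904, so ⟨x⟩ = 0.078904 / 0.28090.
⟨x⟩ = 0.28090.

0.281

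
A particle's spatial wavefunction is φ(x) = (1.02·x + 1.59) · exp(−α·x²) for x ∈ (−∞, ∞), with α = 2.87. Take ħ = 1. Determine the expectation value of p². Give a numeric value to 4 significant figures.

p² φ = −ħ² d²φ/dx²; ⟨p²⟩ = −ħ² ∫ φ*·φ'' dx / ∫|φ|² dx.
Expand each integrand as polynomial × e^(−2αx²) and use ∫x^(2j)·e^(−2αx²) dx = (2j−1)!!/(4α)^j · √(π/(2α)), odd powers → 0; here √(π/(2α)) = 0.73981. Differentiate with the product rule, d/dx e^(−αx²) = −2αx·e^(−αx²).
State is unnormalized: ∫|φ|² dx = 1.9374, and ∫φ*·(−ħ² φ'') dx = 5.9451, so ⟨p²⟩ = 5.9451 / 1.9374.
⟨p²⟩ = 3.0686.

3.069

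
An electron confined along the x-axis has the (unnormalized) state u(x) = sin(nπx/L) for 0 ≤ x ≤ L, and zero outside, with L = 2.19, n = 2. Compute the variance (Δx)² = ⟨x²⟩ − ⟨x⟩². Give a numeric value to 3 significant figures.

Compute ⟨x⟩ and ⟨x²⟩ separately, then (Δx)² = ⟨x²⟩ − ⟨x⟩².
With sin²θ = (1 − cos2θ)/2 on 0 ≤ x ≤ L: ∫sin²(nπx/L) dx = L/2, ∫x·sin²(nπx/L) dx = L²/4, ∫x²·sin²(nπx/L) dx = L³·(1/6 − 1/(4n²π²)); higher powers xᵏ the same way, integrating xᵏ·cos(2nπx/L) by parts.
Normalization: ∫|u|² dx = 1.0950.
⟨x⟩ = 1.0950 and ⟨x²⟩ = 1.5380.
(Δx)² = 1.5380 − (1.0950)² = 0.33893.

0.339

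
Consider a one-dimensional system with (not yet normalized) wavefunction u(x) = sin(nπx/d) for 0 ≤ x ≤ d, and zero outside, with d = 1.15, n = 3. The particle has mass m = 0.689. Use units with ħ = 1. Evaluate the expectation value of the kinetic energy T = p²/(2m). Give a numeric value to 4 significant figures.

T = −(ħ²/2m) d²/dx², so ⟨T⟩ = −(ħ²/2m) ∫ u*·u'' dx / ∫|u|² dx; with m = 0.689.
d/dx sin(nπx/d) = (nπ/d)·cos(nπx/d) and d²/dx² sin(nπx/d) = −(nπ/d)²·sin(nπx/d); on 0 ≤ x ≤ d, ∫sin²(nπx/d) dx = d/2 and ∫sin(nπx/d)·cos(nπx/d) dx = 0.
State is unnormalized: ∫|u|² dx = 0.57500, and ∫u*·(−ħ²/2m · u'') dx = 28.026, so ⟨T⟩ = 28.026 / 0.57500.
⟨T⟩ = 48.741.

48.74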